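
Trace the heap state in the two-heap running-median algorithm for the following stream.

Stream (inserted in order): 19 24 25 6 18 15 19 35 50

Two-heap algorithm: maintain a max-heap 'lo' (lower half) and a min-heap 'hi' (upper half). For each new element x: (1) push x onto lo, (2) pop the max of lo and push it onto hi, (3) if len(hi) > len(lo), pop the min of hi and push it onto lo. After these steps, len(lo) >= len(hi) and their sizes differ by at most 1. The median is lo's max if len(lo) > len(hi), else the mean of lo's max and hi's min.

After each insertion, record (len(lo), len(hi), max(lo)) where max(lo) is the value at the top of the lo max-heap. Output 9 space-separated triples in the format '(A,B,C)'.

Answer: (1,0,19) (1,1,19) (2,1,24) (2,2,19) (3,2,19) (3,3,18) (4,3,19) (4,4,19) (5,4,19)

Derivation:
Step 1: insert 19 -> lo=[19] hi=[] -> (len(lo)=1, len(hi)=0, max(lo)=19)
Step 2: insert 24 -> lo=[19] hi=[24] -> (len(lo)=1, len(hi)=1, max(lo)=19)
Step 3: insert 25 -> lo=[19, 24] hi=[25] -> (len(lo)=2, len(hi)=1, max(lo)=24)
Step 4: insert 6 -> lo=[6, 19] hi=[24, 25] -> (len(lo)=2, len(hi)=2, max(lo)=19)
Step 5: insert 18 -> lo=[6, 18, 19] hi=[24, 25] -> (len(lo)=3, len(hi)=2, max(lo)=19)
Step 6: insert 15 -> lo=[6, 15, 18] hi=[19, 24, 25] -> (len(lo)=3, len(hi)=3, max(lo)=18)
Step 7: insert 19 -> lo=[6, 15, 18, 19] hi=[19, 24, 25] -> (len(lo)=4, len(hi)=3, max(lo)=19)
Step 8: insert 35 -> lo=[6, 15, 18, 19] hi=[19, 24, 25, 35] -> (len(lo)=4, len(hi)=4, max(lo)=19)
Step 9: insert 50 -> lo=[6, 15, 18, 19, 19] hi=[24, 25, 35, 50] -> (len(lo)=5, len(hi)=4, max(lo)=19)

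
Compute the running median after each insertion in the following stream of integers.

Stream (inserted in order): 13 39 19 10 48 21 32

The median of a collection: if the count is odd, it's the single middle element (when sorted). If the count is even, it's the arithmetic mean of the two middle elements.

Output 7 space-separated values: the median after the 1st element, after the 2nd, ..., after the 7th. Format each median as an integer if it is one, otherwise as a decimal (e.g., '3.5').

Step 1: insert 13 -> lo=[13] (size 1, max 13) hi=[] (size 0) -> median=13
Step 2: insert 39 -> lo=[13] (size 1, max 13) hi=[39] (size 1, min 39) -> median=26
Step 3: insert 19 -> lo=[13, 19] (size 2, max 19) hi=[39] (size 1, min 39) -> median=19
Step 4: insert 10 -> lo=[10, 13] (size 2, max 13) hi=[19, 39] (size 2, min 19) -> median=16
Step 5: insert 48 -> lo=[10, 13, 19] (size 3, max 19) hi=[39, 48] (size 2, min 39) -> median=19
Step 6: insert 21 -> lo=[10, 13, 19] (size 3, max 19) hi=[21, 39, 48] (size 3, min 21) -> median=20
Step 7: insert 32 -> lo=[10, 13, 19, 21] (size 4, max 21) hi=[32, 39, 48] (size 3, min 32) -> median=21

Answer: 13 26 19 16 19 20 21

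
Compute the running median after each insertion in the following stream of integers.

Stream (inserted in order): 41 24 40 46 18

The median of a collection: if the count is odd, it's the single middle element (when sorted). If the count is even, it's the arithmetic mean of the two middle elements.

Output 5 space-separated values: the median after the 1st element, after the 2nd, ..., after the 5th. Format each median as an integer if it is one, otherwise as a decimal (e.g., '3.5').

Answer: 41 32.5 40 40.5 40

Derivation:
Step 1: insert 41 -> lo=[41] (size 1, max 41) hi=[] (size 0) -> median=41
Step 2: insert 24 -> lo=[24] (size 1, max 24) hi=[41] (size 1, min 41) -> median=32.5
Step 3: insert 40 -> lo=[24, 40] (size 2, max 40) hi=[41] (size 1, min 41) -> median=40
Step 4: insert 46 -> lo=[24, 40] (size 2, max 40) hi=[41, 46] (size 2, min 41) -> median=40.5
Step 5: insert 18 -> lo=[18, 24, 40] (size 3, max 40) hi=[41, 46] (size 2, min 41) -> median=40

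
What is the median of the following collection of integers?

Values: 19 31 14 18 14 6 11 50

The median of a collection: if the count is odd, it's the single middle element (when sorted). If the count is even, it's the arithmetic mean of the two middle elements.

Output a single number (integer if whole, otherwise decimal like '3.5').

Step 1: insert 19 -> lo=[19] (size 1, max 19) hi=[] (size 0) -> median=19
Step 2: insert 31 -> lo=[19] (size 1, max 19) hi=[31] (size 1, min 31) -> median=25
Step 3: insert 14 -> lo=[14, 19] (size 2, max 19) hi=[31] (size 1, min 31) -> median=19
Step 4: insert 18 -> lo=[14, 18] (size 2, max 18) hi=[19, 31] (size 2, min 19) -> median=18.5
Step 5: insert 14 -> lo=[14, 14, 18] (size 3, max 18) hi=[19, 31] (size 2, min 19) -> median=18
Step 6: insert 6 -> lo=[6, 14, 14] (size 3, max 14) hi=[18, 19, 31] (size 3, min 18) -> median=16
Step 7: insert 11 -> lo=[6, 11, 14, 14] (size 4, max 14) hi=[18, 19, 31] (size 3, min 18) -> median=14
Step 8: insert 50 -> lo=[6, 11, 14, 14] (size 4, max 14) hi=[18, 19, 31, 50] (size 4, min 18) -> median=16

Answer: 16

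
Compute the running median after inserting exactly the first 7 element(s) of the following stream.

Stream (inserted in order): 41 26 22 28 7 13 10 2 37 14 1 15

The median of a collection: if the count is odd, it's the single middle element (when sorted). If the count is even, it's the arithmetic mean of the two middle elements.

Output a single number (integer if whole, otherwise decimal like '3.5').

Answer: 22

Derivation:
Step 1: insert 41 -> lo=[41] (size 1, max 41) hi=[] (size 0) -> median=41
Step 2: insert 26 -> lo=[26] (size 1, max 26) hi=[41] (size 1, min 41) -> median=33.5
Step 3: insert 22 -> lo=[22, 26] (size 2, max 26) hi=[41] (size 1, min 41) -> median=26
Step 4: insert 28 -> lo=[22, 26] (size 2, max 26) hi=[28, 41] (size 2, min 28) -> median=27
Step 5: insert 7 -> lo=[7, 22, 26] (size 3, max 26) hi=[28, 41] (size 2, min 28) -> median=26
Step 6: insert 13 -> lo=[7, 13, 22] (size 3, max 22) hi=[26, 28, 41] (size 3, min 26) -> median=24
Step 7: insert 10 -> lo=[7, 10, 13, 22] (size 4, max 22) hi=[26, 28, 41] (size 3, min 26) -> median=22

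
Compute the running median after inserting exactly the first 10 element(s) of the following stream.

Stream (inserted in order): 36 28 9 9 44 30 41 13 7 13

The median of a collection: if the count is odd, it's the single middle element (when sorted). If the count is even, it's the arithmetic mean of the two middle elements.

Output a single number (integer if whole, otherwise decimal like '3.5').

Answer: 20.5

Derivation:
Step 1: insert 36 -> lo=[36] (size 1, max 36) hi=[] (size 0) -> median=36
Step 2: insert 28 -> lo=[28] (size 1, max 28) hi=[36] (size 1, min 36) -> median=32
Step 3: insert 9 -> lo=[9, 28] (size 2, max 28) hi=[36] (size 1, min 36) -> median=28
Step 4: insert 9 -> lo=[9, 9] (size 2, max 9) hi=[28, 36] (size 2, min 28) -> median=18.5
Step 5: insert 44 -> lo=[9, 9, 28] (size 3, max 28) hi=[36, 44] (size 2, min 36) -> median=28
Step 6: insert 30 -> lo=[9, 9, 28] (size 3, max 28) hi=[30, 36, 44] (size 3, min 30) -> median=29
Step 7: insert 41 -> lo=[9, 9, 28, 30] (size 4, max 30) hi=[36, 41, 44] (size 3, min 36) -> median=30
Step 8: insert 13 -> lo=[9, 9, 13, 28] (size 4, max 28) hi=[30, 36, 41, 44] (size 4, min 30) -> median=29
Step 9: insert 7 -> lo=[7, 9, 9, 13, 28] (size 5, max 28) hi=[30, 36, 41, 44] (size 4, min 30) -> median=28
Step 10: insert 13 -> lo=[7, 9, 9, 13, 13] (size 5, max 13) hi=[28, 30, 36, 41, 44] (size 5, min 28) -> median=20.5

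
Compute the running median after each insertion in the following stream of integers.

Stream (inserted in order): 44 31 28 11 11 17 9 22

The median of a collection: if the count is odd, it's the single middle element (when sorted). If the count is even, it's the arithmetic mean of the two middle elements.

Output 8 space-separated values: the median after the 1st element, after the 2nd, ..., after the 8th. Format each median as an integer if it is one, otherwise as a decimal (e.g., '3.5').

Answer: 44 37.5 31 29.5 28 22.5 17 19.5

Derivation:
Step 1: insert 44 -> lo=[44] (size 1, max 44) hi=[] (size 0) -> median=44
Step 2: insert 31 -> lo=[31] (size 1, max 31) hi=[44] (size 1, min 44) -> median=37.5
Step 3: insert 28 -> lo=[28, 31] (size 2, max 31) hi=[44] (size 1, min 44) -> median=31
Step 4: insert 11 -> lo=[11, 28] (size 2, max 28) hi=[31, 44] (size 2, min 31) -> median=29.5
Step 5: insert 11 -> lo=[11, 11, 28] (size 3, max 28) hi=[31, 44] (size 2, min 31) -> median=28
Step 6: insert 17 -> lo=[11, 11, 17] (size 3, max 17) hi=[28, 31, 44] (size 3, min 28) -> median=22.5
Step 7: insert 9 -> lo=[9, 11, 11, 17] (size 4, max 17) hi=[28, 31, 44] (size 3, min 28) -> median=17
Step 8: insert 22 -> lo=[9, 11, 11, 17] (size 4, max 17) hi=[22, 28, 31, 44] (size 4, min 22) -> median=19.5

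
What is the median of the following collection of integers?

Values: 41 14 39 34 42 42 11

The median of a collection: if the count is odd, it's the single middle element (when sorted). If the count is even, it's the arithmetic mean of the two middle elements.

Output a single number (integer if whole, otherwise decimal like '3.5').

Answer: 39

Derivation:
Step 1: insert 41 -> lo=[41] (size 1, max 41) hi=[] (size 0) -> median=41
Step 2: insert 14 -> lo=[14] (size 1, max 14) hi=[41] (size 1, min 41) -> median=27.5
Step 3: insert 39 -> lo=[14, 39] (size 2, max 39) hi=[41] (size 1, min 41) -> median=39
Step 4: insert 34 -> lo=[14, 34] (size 2, max 34) hi=[39, 41] (size 2, min 39) -> median=36.5
Step 5: insert 42 -> lo=[14, 34, 39] (size 3, max 39) hi=[41, 42] (size 2, min 41) -> median=39
Step 6: insert 42 -> lo=[14, 34, 39] (size 3, max 39) hi=[41, 42, 42] (size 3, min 41) -> median=40
Step 7: insert 11 -> lo=[11, 14, 34, 39] (size 4, max 39) hi=[41, 42, 42] (size 3, min 41) -> median=39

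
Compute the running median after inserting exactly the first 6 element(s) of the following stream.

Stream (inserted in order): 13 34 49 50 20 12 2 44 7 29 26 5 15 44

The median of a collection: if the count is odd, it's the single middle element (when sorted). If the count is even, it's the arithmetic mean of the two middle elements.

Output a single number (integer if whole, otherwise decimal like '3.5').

Answer: 27

Derivation:
Step 1: insert 13 -> lo=[13] (size 1, max 13) hi=[] (size 0) -> median=13
Step 2: insert 34 -> lo=[13] (size 1, max 13) hi=[34] (size 1, min 34) -> median=23.5
Step 3: insert 49 -> lo=[13, 34] (size 2, max 34) hi=[49] (size 1, min 49) -> median=34
Step 4: insert 50 -> lo=[13, 34] (size 2, max 34) hi=[49, 50] (size 2, min 49) -> median=41.5
Step 5: insert 20 -> lo=[13, 20, 34] (size 3, max 34) hi=[49, 50] (size 2, min 49) -> median=34
Step 6: insert 12 -> lo=[12, 13, 20] (size 3, max 20) hi=[34, 49, 50] (size 3, min 34) -> median=27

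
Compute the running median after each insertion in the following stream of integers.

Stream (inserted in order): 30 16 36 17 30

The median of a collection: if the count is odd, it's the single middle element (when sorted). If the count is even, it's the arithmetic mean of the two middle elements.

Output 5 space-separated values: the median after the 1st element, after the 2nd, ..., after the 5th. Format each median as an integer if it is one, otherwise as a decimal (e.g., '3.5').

Answer: 30 23 30 23.5 30

Derivation:
Step 1: insert 30 -> lo=[30] (size 1, max 30) hi=[] (size 0) -> median=30
Step 2: insert 16 -> lo=[16] (size 1, max 16) hi=[30] (size 1, min 30) -> median=23
Step 3: insert 36 -> lo=[16, 30] (size 2, max 30) hi=[36] (size 1, min 36) -> median=30
Step 4: insert 17 -> lo=[16, 17] (size 2, max 17) hi=[30, 36] (size 2, min 30) -> median=23.5
Step 5: insert 30 -> lo=[16, 17, 30] (size 3, max 30) hi=[30, 36] (size 2, min 30) -> median=30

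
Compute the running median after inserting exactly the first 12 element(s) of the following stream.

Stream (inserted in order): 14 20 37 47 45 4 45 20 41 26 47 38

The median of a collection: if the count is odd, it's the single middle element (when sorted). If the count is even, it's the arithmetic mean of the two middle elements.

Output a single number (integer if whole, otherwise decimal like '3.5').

Step 1: insert 14 -> lo=[14] (size 1, max 14) hi=[] (size 0) -> median=14
Step 2: insert 20 -> lo=[14] (size 1, max 14) hi=[20] (size 1, min 20) -> median=17
Step 3: insert 37 -> lo=[14, 20] (size 2, max 20) hi=[37] (size 1, min 37) -> median=20
Step 4: insert 47 -> lo=[14, 20] (size 2, max 20) hi=[37, 47] (size 2, min 37) -> median=28.5
Step 5: insert 45 -> lo=[14, 20, 37] (size 3, max 37) hi=[45, 47] (size 2, min 45) -> median=37
Step 6: insert 4 -> lo=[4, 14, 20] (size 3, max 20) hi=[37, 45, 47] (size 3, min 37) -> median=28.5
Step 7: insert 45 -> lo=[4, 14, 20, 37] (size 4, max 37) hi=[45, 45, 47] (size 3, min 45) -> median=37
Step 8: insert 20 -> lo=[4, 14, 20, 20] (size 4, max 20) hi=[37, 45, 45, 47] (size 4, min 37) -> median=28.5
Step 9: insert 41 -> lo=[4, 14, 20, 20, 37] (size 5, max 37) hi=[41, 45, 45, 47] (size 4, min 41) -> median=37
Step 10: insert 26 -> lo=[4, 14, 20, 20, 26] (size 5, max 26) hi=[37, 41, 45, 45, 47] (size 5, min 37) -> median=31.5
Step 11: insert 47 -> lo=[4, 14, 20, 20, 26, 37] (size 6, max 37) hi=[41, 45, 45, 47, 47] (size 5, min 41) -> median=37
Step 12: insert 38 -> lo=[4, 14, 20, 20, 26, 37] (size 6, max 37) hi=[38, 41, 45, 45, 47, 47] (size 6, min 38) -> median=37.5

Answer: 37.5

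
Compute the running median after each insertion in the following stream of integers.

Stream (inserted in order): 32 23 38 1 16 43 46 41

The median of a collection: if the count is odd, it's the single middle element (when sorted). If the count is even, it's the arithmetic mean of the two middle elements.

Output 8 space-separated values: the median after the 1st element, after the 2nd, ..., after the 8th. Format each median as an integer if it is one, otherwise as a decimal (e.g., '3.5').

Answer: 32 27.5 32 27.5 23 27.5 32 35

Derivation:
Step 1: insert 32 -> lo=[32] (size 1, max 32) hi=[] (size 0) -> median=32
Step 2: insert 23 -> lo=[23] (size 1, max 23) hi=[32] (size 1, min 32) -> median=27.5
Step 3: insert 38 -> lo=[23, 32] (size 2, max 32) hi=[38] (size 1, min 38) -> median=32
Step 4: insert 1 -> lo=[1, 23] (size 2, max 23) hi=[32, 38] (size 2, min 32) -> median=27.5
Step 5: insert 16 -> lo=[1, 16, 23] (size 3, max 23) hi=[32, 38] (size 2, min 32) -> median=23
Step 6: insert 43 -> lo=[1, 16, 23] (size 3, max 23) hi=[32, 38, 43] (size 3, min 32) -> median=27.5
Step 7: insert 46 -> lo=[1, 16, 23, 32] (size 4, max 32) hi=[38, 43, 46] (size 3, min 38) -> median=32
Step 8: insert 41 -> lo=[1, 16, 23, 32] (size 4, max 32) hi=[38, 41, 43, 46] (size 4, min 38) -> median=35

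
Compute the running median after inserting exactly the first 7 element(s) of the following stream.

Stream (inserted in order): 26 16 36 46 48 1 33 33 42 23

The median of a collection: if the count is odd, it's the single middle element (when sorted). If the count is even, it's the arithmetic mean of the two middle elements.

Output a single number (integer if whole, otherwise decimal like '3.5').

Answer: 33

Derivation:
Step 1: insert 26 -> lo=[26] (size 1, max 26) hi=[] (size 0) -> median=26
Step 2: insert 16 -> lo=[16] (size 1, max 16) hi=[26] (size 1, min 26) -> median=21
Step 3: insert 36 -> lo=[16, 26] (size 2, max 26) hi=[36] (size 1, min 36) -> median=26
Step 4: insert 46 -> lo=[16, 26] (size 2, max 26) hi=[36, 46] (size 2, min 36) -> median=31
Step 5: insert 48 -> lo=[16, 26, 36] (size 3, max 36) hi=[46, 48] (size 2, min 46) -> median=36
Step 6: insert 1 -> lo=[1, 16, 26] (size 3, max 26) hi=[36, 46, 48] (size 3, min 36) -> median=31
Step 7: insert 33 -> lo=[1, 16, 26, 33] (size 4, max 33) hi=[36, 46, 48] (size 3, min 36) -> median=33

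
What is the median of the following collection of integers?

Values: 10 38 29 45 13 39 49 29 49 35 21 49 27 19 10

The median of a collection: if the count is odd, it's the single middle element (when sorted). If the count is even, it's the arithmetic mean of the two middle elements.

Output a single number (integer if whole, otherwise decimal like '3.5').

Answer: 29

Derivation:
Step 1: insert 10 -> lo=[10] (size 1, max 10) hi=[] (size 0) -> median=10
Step 2: insert 38 -> lo=[10] (size 1, max 10) hi=[38] (size 1, min 38) -> median=24
Step 3: insert 29 -> lo=[10, 29] (size 2, max 29) hi=[38] (size 1, min 38) -> median=29
Step 4: insert 45 -> lo=[10, 29] (size 2, max 29) hi=[38, 45] (size 2, min 38) -> median=33.5
Step 5: insert 13 -> lo=[10, 13, 29] (size 3, max 29) hi=[38, 45] (size 2, min 38) -> median=29
Step 6: insert 39 -> lo=[10, 13, 29] (size 3, max 29) hi=[38, 39, 45] (size 3, min 38) -> median=33.5
Step 7: insert 49 -> lo=[10, 13, 29, 38] (size 4, max 38) hi=[39, 45, 49] (size 3, min 39) -> median=38
Step 8: insert 29 -> lo=[10, 13, 29, 29] (size 4, max 29) hi=[38, 39, 45, 49] (size 4, min 38) -> median=33.5
Step 9: insert 49 -> lo=[10, 13, 29, 29, 38] (size 5, max 38) hi=[39, 45, 49, 49] (size 4, min 39) -> median=38
Step 10: insert 35 -> lo=[10, 13, 29, 29, 35] (size 5, max 35) hi=[38, 39, 45, 49, 49] (size 5, min 38) -> median=36.5
Step 11: insert 21 -> lo=[10, 13, 21, 29, 29, 35] (size 6, max 35) hi=[38, 39, 45, 49, 49] (size 5, min 38) -> median=35
Step 12: insert 49 -> lo=[10, 13, 21, 29, 29, 35] (size 6, max 35) hi=[38, 39, 45, 49, 49, 49] (size 6, min 38) -> median=36.5
Step 13: insert 27 -> lo=[10, 13, 21, 27, 29, 29, 35] (size 7, max 35) hi=[38, 39, 45, 49, 49, 49] (size 6, min 38) -> median=35
Step 14: insert 19 -> lo=[10, 13, 19, 21, 27, 29, 29] (size 7, max 29) hi=[35, 38, 39, 45, 49, 49, 49] (size 7, min 35) -> median=32
Step 15: insert 10 -> lo=[10, 10, 13, 19, 21, 27, 29, 29] (size 8, max 29) hi=[35, 38, 39, 45, 49, 49, 49] (size 7, min 35) -> median=29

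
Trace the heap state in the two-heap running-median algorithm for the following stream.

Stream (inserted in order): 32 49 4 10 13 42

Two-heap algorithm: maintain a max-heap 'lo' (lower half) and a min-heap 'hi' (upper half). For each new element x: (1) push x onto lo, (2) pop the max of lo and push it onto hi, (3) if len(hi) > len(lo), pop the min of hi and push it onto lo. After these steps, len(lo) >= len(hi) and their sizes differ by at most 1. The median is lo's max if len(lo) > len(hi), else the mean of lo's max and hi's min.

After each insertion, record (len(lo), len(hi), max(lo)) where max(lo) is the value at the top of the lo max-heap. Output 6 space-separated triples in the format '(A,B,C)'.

Step 1: insert 32 -> lo=[32] hi=[] -> (len(lo)=1, len(hi)=0, max(lo)=32)
Step 2: insert 49 -> lo=[32] hi=[49] -> (len(lo)=1, len(hi)=1, max(lo)=32)
Step 3: insert 4 -> lo=[4, 32] hi=[49] -> (len(lo)=2, len(hi)=1, max(lo)=32)
Step 4: insert 10 -> lo=[4, 10] hi=[32, 49] -> (len(lo)=2, len(hi)=2, max(lo)=10)
Step 5: insert 13 -> lo=[4, 10, 13] hi=[32, 49] -> (len(lo)=3, len(hi)=2, max(lo)=13)
Step 6: insert 42 -> lo=[4, 10, 13] hi=[32, 42, 49] -> (len(lo)=3, len(hi)=3, max(lo)=13)

Answer: (1,0,32) (1,1,32) (2,1,32) (2,2,10) (3,2,13) (3,3,13)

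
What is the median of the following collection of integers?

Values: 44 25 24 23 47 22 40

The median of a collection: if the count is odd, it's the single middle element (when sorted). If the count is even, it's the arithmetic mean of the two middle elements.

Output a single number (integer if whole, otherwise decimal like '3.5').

Step 1: insert 44 -> lo=[44] (size 1, max 44) hi=[] (size 0) -> median=44
Step 2: insert 25 -> lo=[25] (size 1, max 25) hi=[44] (size 1, min 44) -> median=34.5
Step 3: insert 24 -> lo=[24, 25] (size 2, max 25) hi=[44] (size 1, min 44) -> median=25
Step 4: insert 23 -> lo=[23, 24] (size 2, max 24) hi=[25, 44] (size 2, min 25) -> median=24.5
Step 5: insert 47 -> lo=[23, 24, 25] (size 3, max 25) hi=[44, 47] (size 2, min 44) -> median=25
Step 6: insert 22 -> lo=[22, 23, 24] (size 3, max 24) hi=[25, 44, 47] (size 3, min 25) -> median=24.5
Step 7: insert 40 -> lo=[22, 23, 24, 25] (size 4, max 25) hi=[40, 44, 47] (size 3, min 40) -> median=25

Answer: 25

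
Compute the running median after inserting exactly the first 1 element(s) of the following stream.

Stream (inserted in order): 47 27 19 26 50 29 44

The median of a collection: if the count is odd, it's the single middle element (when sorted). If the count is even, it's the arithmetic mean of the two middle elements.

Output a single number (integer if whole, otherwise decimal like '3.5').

Answer: 47

Derivation:
Step 1: insert 47 -> lo=[47] (size 1, max 47) hi=[] (size 0) -> median=47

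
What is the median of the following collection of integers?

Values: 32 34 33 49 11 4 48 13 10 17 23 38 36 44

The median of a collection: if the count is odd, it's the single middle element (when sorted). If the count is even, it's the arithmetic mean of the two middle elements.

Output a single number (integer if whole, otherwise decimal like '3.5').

Answer: 32.5

Derivation:
Step 1: insert 32 -> lo=[32] (size 1, max 32) hi=[] (size 0) -> median=32
Step 2: insert 34 -> lo=[32] (size 1, max 32) hi=[34] (size 1, min 34) -> median=33
Step 3: insert 33 -> lo=[32, 33] (size 2, max 33) hi=[34] (size 1, min 34) -> median=33
Step 4: insert 49 -> lo=[32, 33] (size 2, max 33) hi=[34, 49] (size 2, min 34) -> median=33.5
Step 5: insert 11 -> lo=[11, 32, 33] (size 3, max 33) hi=[34, 49] (size 2, min 34) -> median=33
Step 6: insert 4 -> lo=[4, 11, 32] (size 3, max 32) hi=[33, 34, 49] (size 3, min 33) -> median=32.5
Step 7: insert 48 -> lo=[4, 11, 32, 33] (size 4, max 33) hi=[34, 48, 49] (size 3, min 34) -> median=33
Step 8: insert 13 -> lo=[4, 11, 13, 32] (size 4, max 32) hi=[33, 34, 48, 49] (size 4, min 33) -> median=32.5
Step 9: insert 10 -> lo=[4, 10, 11, 13, 32] (size 5, max 32) hi=[33, 34, 48, 49] (size 4, min 33) -> median=32
Step 10: insert 17 -> lo=[4, 10, 11, 13, 17] (size 5, max 17) hi=[32, 33, 34, 48, 49] (size 5, min 32) -> median=24.5
Step 11: insert 23 -> lo=[4, 10, 11, 13, 17, 23] (size 6, max 23) hi=[32, 33, 34, 48, 49] (size 5, min 32) -> median=23
Step 12: insert 38 -> lo=[4, 10, 11, 13, 17, 23] (size 6, max 23) hi=[32, 33, 34, 38, 48, 49] (size 6, min 32) -> median=27.5
Step 13: insert 36 -> lo=[4, 10, 11, 13, 17, 23, 32] (size 7, max 32) hi=[33, 34, 36, 38, 48, 49] (size 6, min 33) -> median=32
Step 14: insert 44 -> lo=[4, 10, 11, 13, 17, 23, 32] (size 7, max 32) hi=[33, 34, 36, 38, 44, 48, 49] (size 7, min 33) -> median=32.5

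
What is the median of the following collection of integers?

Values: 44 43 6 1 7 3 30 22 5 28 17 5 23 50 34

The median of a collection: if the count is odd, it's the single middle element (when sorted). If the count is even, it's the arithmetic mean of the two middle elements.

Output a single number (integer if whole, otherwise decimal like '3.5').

Step 1: insert 44 -> lo=[44] (size 1, max 44) hi=[] (size 0) -> median=44
Step 2: insert 43 -> lo=[43] (size 1, max 43) hi=[44] (size 1, min 44) -> median=43.5
Step 3: insert 6 -> lo=[6, 43] (size 2, max 43) hi=[44] (size 1, min 44) -> median=43
Step 4: insert 1 -> lo=[1, 6] (size 2, max 6) hi=[43, 44] (size 2, min 43) -> median=24.5
Step 5: insert 7 -> lo=[1, 6, 7] (size 3, max 7) hi=[43, 44] (size 2, min 43) -> median=7
Step 6: insert 3 -> lo=[1, 3, 6] (size 3, max 6) hi=[7, 43, 44] (size 3, min 7) -> median=6.5
Step 7: insert 30 -> lo=[1, 3, 6, 7] (size 4, max 7) hi=[30, 43, 44] (size 3, min 30) -> median=7
Step 8: insert 22 -> lo=[1, 3, 6, 7] (size 4, max 7) hi=[22, 30, 43, 44] (size 4, min 22) -> median=14.5
Step 9: insert 5 -> lo=[1, 3, 5, 6, 7] (size 5, max 7) hi=[22, 30, 43, 44] (size 4, min 22) -> median=7
Step 10: insert 28 -> lo=[1, 3, 5, 6, 7] (size 5, max 7) hi=[22, 28, 30, 43, 44] (size 5, min 22) -> median=14.5
Step 11: insert 17 -> lo=[1, 3, 5, 6, 7, 17] (size 6, max 17) hi=[22, 28, 30, 43, 44] (size 5, min 22) -> median=17
Step 12: insert 5 -> lo=[1, 3, 5, 5, 6, 7] (size 6, max 7) hi=[17, 22, 28, 30, 43, 44] (size 6, min 17) -> median=12
Step 13: insert 23 -> lo=[1, 3, 5, 5, 6, 7, 17] (size 7, max 17) hi=[22, 23, 28, 30, 43, 44] (size 6, min 22) -> median=17
Step 14: insert 50 -> lo=[1, 3, 5, 5, 6, 7, 17] (size 7, max 17) hi=[22, 23, 28, 30, 43, 44, 50] (size 7, min 22) -> median=19.5
Step 15: insert 34 -> lo=[1, 3, 5, 5, 6, 7, 17, 22] (size 8, max 22) hi=[23, 28, 30, 34, 43, 44, 50] (size 7, min 23) -> median=22

Answer: 22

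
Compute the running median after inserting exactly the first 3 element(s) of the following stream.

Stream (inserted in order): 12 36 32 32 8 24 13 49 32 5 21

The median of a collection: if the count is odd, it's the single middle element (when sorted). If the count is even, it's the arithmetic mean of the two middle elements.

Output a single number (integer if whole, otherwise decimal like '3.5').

Answer: 32

Derivation:
Step 1: insert 12 -> lo=[12] (size 1, max 12) hi=[] (size 0) -> median=12
Step 2: insert 36 -> lo=[12] (size 1, max 12) hi=[36] (size 1, min 36) -> median=24
Step 3: insert 32 -> lo=[12, 32] (size 2, max 32) hi=[36] (size 1, min 36) -> median=32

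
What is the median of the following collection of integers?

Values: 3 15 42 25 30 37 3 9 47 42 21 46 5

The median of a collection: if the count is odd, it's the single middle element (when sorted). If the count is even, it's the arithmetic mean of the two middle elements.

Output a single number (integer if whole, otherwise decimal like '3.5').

Step 1: insert 3 -> lo=[3] (size 1, max 3) hi=[] (size 0) -> median=3
Step 2: insert 15 -> lo=[3] (size 1, max 3) hi=[15] (size 1, min 15) -> median=9
Step 3: insert 42 -> lo=[3, 15] (size 2, max 15) hi=[42] (size 1, min 42) -> median=15
Step 4: insert 25 -> lo=[3, 15] (size 2, max 15) hi=[25, 42] (size 2, min 25) -> median=20
Step 5: insert 30 -> lo=[3, 15, 25] (size 3, max 25) hi=[30, 42] (size 2, min 30) -> median=25
Step 6: insert 37 -> lo=[3, 15, 25] (size 3, max 25) hi=[30, 37, 42] (size 3, min 30) -> median=27.5
Step 7: insert 3 -> lo=[3, 3, 15, 25] (size 4, max 25) hi=[30, 37, 42] (size 3, min 30) -> median=25
Step 8: insert 9 -> lo=[3, 3, 9, 15] (size 4, max 15) hi=[25, 30, 37, 42] (size 4, min 25) -> median=20
Step 9: insert 47 -> lo=[3, 3, 9, 15, 25] (size 5, max 25) hi=[30, 37, 42, 47] (size 4, min 30) -> median=25
Step 10: insert 42 -> lo=[3, 3, 9, 15, 25] (size 5, max 25) hi=[30, 37, 42, 42, 47] (size 5, min 30) -> median=27.5
Step 11: insert 21 -> lo=[3, 3, 9, 15, 21, 25] (size 6, max 25) hi=[30, 37, 42, 42, 47] (size 5, min 30) -> median=25
Step 12: insert 46 -> lo=[3, 3, 9, 15, 21, 25] (size 6, max 25) hi=[30, 37, 42, 42, 46, 47] (size 6, min 30) -> median=27.5
Step 13: insert 5 -> lo=[3, 3, 5, 9, 15, 21, 25] (size 7, max 25) hi=[30, 37, 42, 42, 46, 47] (size 6, min 30) -> median=25

Answer: 25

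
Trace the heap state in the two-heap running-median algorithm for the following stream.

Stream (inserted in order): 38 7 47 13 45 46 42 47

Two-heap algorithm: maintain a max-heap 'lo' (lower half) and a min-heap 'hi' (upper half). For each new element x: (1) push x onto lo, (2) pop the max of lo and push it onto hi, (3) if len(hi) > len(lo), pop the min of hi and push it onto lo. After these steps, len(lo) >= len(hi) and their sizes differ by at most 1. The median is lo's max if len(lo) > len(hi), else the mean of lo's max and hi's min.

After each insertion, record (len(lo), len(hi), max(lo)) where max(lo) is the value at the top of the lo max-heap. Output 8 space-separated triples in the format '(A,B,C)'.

Answer: (1,0,38) (1,1,7) (2,1,38) (2,2,13) (3,2,38) (3,3,38) (4,3,42) (4,4,42)

Derivation:
Step 1: insert 38 -> lo=[38] hi=[] -> (len(lo)=1, len(hi)=0, max(lo)=38)
Step 2: insert 7 -> lo=[7] hi=[38] -> (len(lo)=1, len(hi)=1, max(lo)=7)
Step 3: insert 47 -> lo=[7, 38] hi=[47] -> (len(lo)=2, len(hi)=1, max(lo)=38)
Step 4: insert 13 -> lo=[7, 13] hi=[38, 47] -> (len(lo)=2, len(hi)=2, max(lo)=13)
Step 5: insert 45 -> lo=[7, 13, 38] hi=[45, 47] -> (len(lo)=3, len(hi)=2, max(lo)=38)
Step 6: insert 46 -> lo=[7, 13, 38] hi=[45, 46, 47] -> (len(lo)=3, len(hi)=3, max(lo)=38)
Step 7: insert 42 -> lo=[7, 13, 38, 42] hi=[45, 46, 47] -> (len(lo)=4, len(hi)=3, max(lo)=42)
Step 8: insert 47 -> lo=[7, 13, 38, 42] hi=[45, 46, 47, 47] -> (len(lo)=4, len(hi)=4, max(lo)=42)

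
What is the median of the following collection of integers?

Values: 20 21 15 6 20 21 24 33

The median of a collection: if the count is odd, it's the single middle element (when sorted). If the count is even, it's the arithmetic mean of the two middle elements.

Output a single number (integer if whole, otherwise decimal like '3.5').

Step 1: insert 20 -> lo=[20] (size 1, max 20) hi=[] (size 0) -> median=20
Step 2: insert 21 -> lo=[20] (size 1, max 20) hi=[21] (size 1, min 21) -> median=20.5
Step 3: insert 15 -> lo=[15, 20] (size 2, max 20) hi=[21] (size 1, min 21) -> median=20
Step 4: insert 6 -> lo=[6, 15] (size 2, max 15) hi=[20, 21] (size 2, min 20) -> median=17.5
Step 5: insert 20 -> lo=[6, 15, 20] (size 3, max 20) hi=[20, 21] (size 2, min 20) -> median=20
Step 6: insert 21 -> lo=[6, 15, 20] (size 3, max 20) hi=[20, 21, 21] (size 3, min 20) -> median=20
Step 7: insert 24 -> lo=[6, 15, 20, 20] (size 4, max 20) hi=[21, 21, 24] (size 3, min 21) -> median=20
Step 8: insert 33 -> lo=[6, 15, 20, 20] (size 4, max 20) hi=[21, 21, 24, 33] (size 4, min 21) -> median=20.5

Answer: 20.5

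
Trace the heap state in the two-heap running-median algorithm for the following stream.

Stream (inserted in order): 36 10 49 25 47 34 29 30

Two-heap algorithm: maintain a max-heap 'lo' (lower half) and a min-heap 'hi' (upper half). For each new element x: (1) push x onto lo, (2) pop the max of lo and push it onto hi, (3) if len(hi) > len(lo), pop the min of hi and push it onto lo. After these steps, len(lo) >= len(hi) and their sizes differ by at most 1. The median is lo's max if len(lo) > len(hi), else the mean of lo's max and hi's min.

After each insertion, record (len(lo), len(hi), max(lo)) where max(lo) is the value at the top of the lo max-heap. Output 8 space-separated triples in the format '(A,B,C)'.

Answer: (1,0,36) (1,1,10) (2,1,36) (2,2,25) (3,2,36) (3,3,34) (4,3,34) (4,4,30)

Derivation:
Step 1: insert 36 -> lo=[36] hi=[] -> (len(lo)=1, len(hi)=0, max(lo)=36)
Step 2: insert 10 -> lo=[10] hi=[36] -> (len(lo)=1, len(hi)=1, max(lo)=10)
Step 3: insert 49 -> lo=[10, 36] hi=[49] -> (len(lo)=2, len(hi)=1, max(lo)=36)
Step 4: insert 25 -> lo=[10, 25] hi=[36, 49] -> (len(lo)=2, len(hi)=2, max(lo)=25)
Step 5: insert 47 -> lo=[10, 25, 36] hi=[47, 49] -> (len(lo)=3, len(hi)=2, max(lo)=36)
Step 6: insert 34 -> lo=[10, 25, 34] hi=[36, 47, 49] -> (len(lo)=3, len(hi)=3, max(lo)=34)
Step 7: insert 29 -> lo=[10, 25, 29, 34] hi=[36, 47, 49] -> (len(lo)=4, len(hi)=3, max(lo)=34)
Step 8: insert 30 -> lo=[10, 25, 29, 30] hi=[34, 36, 47, 49] -> (len(lo)=4, len(hi)=4, max(lo)=30)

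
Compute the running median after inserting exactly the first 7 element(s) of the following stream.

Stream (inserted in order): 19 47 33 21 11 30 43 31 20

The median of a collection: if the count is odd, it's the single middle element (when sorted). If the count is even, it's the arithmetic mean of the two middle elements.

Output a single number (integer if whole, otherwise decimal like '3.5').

Answer: 30

Derivation:
Step 1: insert 19 -> lo=[19] (size 1, max 19) hi=[] (size 0) -> median=19
Step 2: insert 47 -> lo=[19] (size 1, max 19) hi=[47] (size 1, min 47) -> median=33
Step 3: insert 33 -> lo=[19, 33] (size 2, max 33) hi=[47] (size 1, min 47) -> median=33
Step 4: insert 21 -> lo=[19, 21] (size 2, max 21) hi=[33, 47] (size 2, min 33) -> median=27
Step 5: insert 11 -> lo=[11, 19, 21] (size 3, max 21) hi=[33, 47] (size 2, min 33) -> median=21
Step 6: insert 30 -> lo=[11, 19, 21] (size 3, max 21) hi=[30, 33, 47] (size 3, min 30) -> median=25.5
Step 7: insert 43 -> lo=[11, 19, 21, 30] (size 4, max 30) hi=[33, 43, 47] (size 3, min 33) -> median=30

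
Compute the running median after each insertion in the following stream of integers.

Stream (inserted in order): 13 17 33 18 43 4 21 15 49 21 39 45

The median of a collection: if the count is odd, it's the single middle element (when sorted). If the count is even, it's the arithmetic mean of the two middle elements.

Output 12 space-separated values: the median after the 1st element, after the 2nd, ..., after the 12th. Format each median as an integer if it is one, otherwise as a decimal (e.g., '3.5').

Step 1: insert 13 -> lo=[13] (size 1, max 13) hi=[] (size 0) -> median=13
Step 2: insert 17 -> lo=[13] (size 1, max 13) hi=[17] (size 1, min 17) -> median=15
Step 3: insert 33 -> lo=[13, 17] (size 2, max 17) hi=[33] (size 1, min 33) -> median=17
Step 4: insert 18 -> lo=[13, 17] (size 2, max 17) hi=[18, 33] (size 2, min 18) -> median=17.5
Step 5: insert 43 -> lo=[13, 17, 18] (size 3, max 18) hi=[33, 43] (size 2, min 33) -> median=18
Step 6: insert 4 -> lo=[4, 13, 17] (size 3, max 17) hi=[18, 33, 43] (size 3, min 18) -> median=17.5
Step 7: insert 21 -> lo=[4, 13, 17, 18] (size 4, max 18) hi=[21, 33, 43] (size 3, min 21) -> median=18
Step 8: insert 15 -> lo=[4, 13, 15, 17] (size 4, max 17) hi=[18, 21, 33, 43] (size 4, min 18) -> median=17.5
Step 9: insert 49 -> lo=[4, 13, 15, 17, 18] (size 5, max 18) hi=[21, 33, 43, 49] (size 4, min 21) -> median=18
Step 10: insert 21 -> lo=[4, 13, 15, 17, 18] (size 5, max 18) hi=[21, 21, 33, 43, 49] (size 5, min 21) -> median=19.5
Step 11: insert 39 -> lo=[4, 13, 15, 17, 18, 21] (size 6, max 21) hi=[21, 33, 39, 43, 49] (size 5, min 21) -> median=21
Step 12: insert 45 -> lo=[4, 13, 15, 17, 18, 21] (size 6, max 21) hi=[21, 33, 39, 43, 45, 49] (size 6, min 21) -> median=21

Answer: 13 15 17 17.5 18 17.5 18 17.5 18 19.5 21 21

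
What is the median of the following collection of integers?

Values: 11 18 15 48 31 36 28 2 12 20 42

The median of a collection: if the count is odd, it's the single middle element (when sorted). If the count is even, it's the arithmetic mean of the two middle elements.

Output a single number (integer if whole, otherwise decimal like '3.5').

Answer: 20

Derivation:
Step 1: insert 11 -> lo=[11] (size 1, max 11) hi=[] (size 0) -> median=11
Step 2: insert 18 -> lo=[11] (size 1, max 11) hi=[18] (size 1, min 18) -> median=14.5
Step 3: insert 15 -> lo=[11, 15] (size 2, max 15) hi=[18] (size 1, min 18) -> median=15
Step 4: insert 48 -> lo=[11, 15] (size 2, max 15) hi=[18, 48] (size 2, min 18) -> median=16.5
Step 5: insert 31 -> lo=[11, 15, 18] (size 3, max 18) hi=[31, 48] (size 2, min 31) -> median=18
Step 6: insert 36 -> lo=[11, 15, 18] (size 3, max 18) hi=[31, 36, 48] (size 3, min 31) -> median=24.5
Step 7: insert 28 -> lo=[11, 15, 18, 28] (size 4, max 28) hi=[31, 36, 48] (size 3, min 31) -> median=28
Step 8: insert 2 -> lo=[2, 11, 15, 18] (size 4, max 18) hi=[28, 31, 36, 48] (size 4, min 28) -> median=23
Step 9: insert 12 -> lo=[2, 11, 12, 15, 18] (size 5, max 18) hi=[28, 31, 36, 48] (size 4, min 28) -> median=18
Step 10: insert 20 -> lo=[2, 11, 12, 15, 18] (size 5, max 18) hi=[20, 28, 31, 36, 48] (size 5, min 20) -> median=19
Step 11: insert 42 -> lo=[2, 11, 12, 15, 18, 20] (size 6, max 20) hi=[28, 31, 36, 42, 48] (size 5, min 28) -> median=20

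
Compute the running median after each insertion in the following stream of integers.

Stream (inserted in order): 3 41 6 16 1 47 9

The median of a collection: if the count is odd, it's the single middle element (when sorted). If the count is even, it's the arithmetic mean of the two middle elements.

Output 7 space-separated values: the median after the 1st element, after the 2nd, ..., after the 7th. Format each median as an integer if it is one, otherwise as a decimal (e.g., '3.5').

Answer: 3 22 6 11 6 11 9

Derivation:
Step 1: insert 3 -> lo=[3] (size 1, max 3) hi=[] (size 0) -> median=3
Step 2: insert 41 -> lo=[3] (size 1, max 3) hi=[41] (size 1, min 41) -> median=22
Step 3: insert 6 -> lo=[3, 6] (size 2, max 6) hi=[41] (size 1, min 41) -> median=6
Step 4: insert 16 -> lo=[3, 6] (size 2, max 6) hi=[16, 41] (size 2, min 16) -> median=11
Step 5: insert 1 -> lo=[1, 3, 6] (size 3, max 6) hi=[16, 41] (size 2, min 16) -> median=6
Step 6: insert 47 -> lo=[1, 3, 6] (size 3, max 6) hi=[16, 41, 47] (size 3, min 16) -> median=11
Step 7: insert 9 -> lo=[1, 3, 6, 9] (size 4, max 9) hi=[16, 41, 47] (size 3, min 16) -> median=9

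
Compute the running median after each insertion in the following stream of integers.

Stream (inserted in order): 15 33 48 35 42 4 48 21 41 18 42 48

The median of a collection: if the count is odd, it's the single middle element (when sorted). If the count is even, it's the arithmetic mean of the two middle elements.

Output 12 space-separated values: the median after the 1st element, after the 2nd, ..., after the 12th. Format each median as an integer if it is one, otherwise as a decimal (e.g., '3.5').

Step 1: insert 15 -> lo=[15] (size 1, max 15) hi=[] (size 0) -> median=15
Step 2: insert 33 -> lo=[15] (size 1, max 15) hi=[33] (size 1, min 33) -> median=24
Step 3: insert 48 -> lo=[15, 33] (size 2, max 33) hi=[48] (size 1, min 48) -> median=33
Step 4: insert 35 -> lo=[15, 33] (size 2, max 33) hi=[35, 48] (size 2, min 35) -> median=34
Step 5: insert 42 -> lo=[15, 33, 35] (size 3, max 35) hi=[42, 48] (size 2, min 42) -> median=35
Step 6: insert 4 -> lo=[4, 15, 33] (size 3, max 33) hi=[35, 42, 48] (size 3, min 35) -> median=34
Step 7: insert 48 -> lo=[4, 15, 33, 35] (size 4, max 35) hi=[42, 48, 48] (size 3, min 42) -> median=35
Step 8: insert 21 -> lo=[4, 15, 21, 33] (size 4, max 33) hi=[35, 42, 48, 48] (size 4, min 35) -> median=34
Step 9: insert 41 -> lo=[4, 15, 21, 33, 35] (size 5, max 35) hi=[41, 42, 48, 48] (size 4, min 41) -> median=35
Step 10: insert 18 -> lo=[4, 15, 18, 21, 33] (size 5, max 33) hi=[35, 41, 42, 48, 48] (size 5, min 35) -> median=34
Step 11: insert 42 -> lo=[4, 15, 18, 21, 33, 35] (size 6, max 35) hi=[41, 42, 42, 48, 48] (size 5, min 41) -> median=35
Step 12: insert 48 -> lo=[4, 15, 18, 21, 33, 35] (size 6, max 35) hi=[41, 42, 42, 48, 48, 48] (size 6, min 41) -> median=38

Answer: 15 24 33 34 35 34 35 34 35 34 35 38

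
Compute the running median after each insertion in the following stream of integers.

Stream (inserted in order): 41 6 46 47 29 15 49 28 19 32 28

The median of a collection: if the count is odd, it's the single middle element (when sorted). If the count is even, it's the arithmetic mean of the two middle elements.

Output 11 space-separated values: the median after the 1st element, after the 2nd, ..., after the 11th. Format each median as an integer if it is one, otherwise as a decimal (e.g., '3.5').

Step 1: insert 41 -> lo=[41] (size 1, max 41) hi=[] (size 0) -> median=41
Step 2: insert 6 -> lo=[6] (size 1, max 6) hi=[41] (size 1, min 41) -> median=23.5
Step 3: insert 46 -> lo=[6, 41] (size 2, max 41) hi=[46] (size 1, min 46) -> median=41
Step 4: insert 47 -> lo=[6, 41] (size 2, max 41) hi=[46, 47] (size 2, min 46) -> median=43.5
Step 5: insert 29 -> lo=[6, 29, 41] (size 3, max 41) hi=[46, 47] (size 2, min 46) -> median=41
Step 6: insert 15 -> lo=[6, 15, 29] (size 3, max 29) hi=[41, 46, 47] (size 3, min 41) -> median=35
Step 7: insert 49 -> lo=[6, 15, 29, 41] (size 4, max 41) hi=[46, 47, 49] (size 3, min 46) -> median=41
Step 8: insert 28 -> lo=[6, 15, 28, 29] (size 4, max 29) hi=[41, 46, 47, 49] (size 4, min 41) -> median=35
Step 9: insert 19 -> lo=[6, 15, 19, 28, 29] (size 5, max 29) hi=[41, 46, 47, 49] (size 4, min 41) -> median=29
Step 10: insert 32 -> lo=[6, 15, 19, 28, 29] (size 5, max 29) hi=[32, 41, 46, 47, 49] (size 5, min 32) -> median=30.5
Step 11: insert 28 -> lo=[6, 15, 19, 28, 28, 29] (size 6, max 29) hi=[32, 41, 46, 47, 49] (size 5, min 32) -> median=29

Answer: 41 23.5 41 43.5 41 35 41 35 29 30.5 29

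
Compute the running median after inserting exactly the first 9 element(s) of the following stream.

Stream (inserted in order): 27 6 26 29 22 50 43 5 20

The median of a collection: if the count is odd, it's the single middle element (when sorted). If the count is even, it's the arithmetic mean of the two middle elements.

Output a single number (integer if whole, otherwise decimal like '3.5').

Answer: 26

Derivation:
Step 1: insert 27 -> lo=[27] (size 1, max 27) hi=[] (size 0) -> median=27
Step 2: insert 6 -> lo=[6] (size 1, max 6) hi=[27] (size 1, min 27) -> median=16.5
Step 3: insert 26 -> lo=[6, 26] (size 2, max 26) hi=[27] (size 1, min 27) -> median=26
Step 4: insert 29 -> lo=[6, 26] (size 2, max 26) hi=[27, 29] (size 2, min 27) -> median=26.5
Step 5: insert 22 -> lo=[6, 22, 26] (size 3, max 26) hi=[27, 29] (size 2, min 27) -> median=26
Step 6: insert 50 -> lo=[6, 22, 26] (size 3, max 26) hi=[27, 29, 50] (size 3, min 27) -> median=26.5
Step 7: insert 43 -> lo=[6, 22, 26, 27] (size 4, max 27) hi=[29, 43, 50] (size 3, min 29) -> median=27
Step 8: insert 5 -> lo=[5, 6, 22, 26] (size 4, max 26) hi=[27, 29, 43, 50] (size 4, min 27) -> median=26.5
Step 9: insert 20 -> lo=[5, 6, 20, 22, 26] (size 5, max 26) hi=[27, 29, 43, 50] (size 4, min 27) -> median=26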